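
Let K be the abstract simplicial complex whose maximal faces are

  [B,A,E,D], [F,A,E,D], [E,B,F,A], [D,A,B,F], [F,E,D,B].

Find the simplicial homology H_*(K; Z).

H_0 = Z,  H_1 = 0,  H_2 = 0,  H_3 = Z.

Order the vertices as A < B < D < E < F. Listing each simplex with vertices in this order, K has dimension 3 with simplices:

  0-simplices (5): A, B, D, E, F
  1-simplices (10): AB, AD, AE, AF, BD, BE, BF, DE, DF, EF
  2-simplices (10): ABD, ABE, ABF, ADE, ADF, AEF, BDE, BDF, BEF, DEF
  3-simplices (5): ABDE, ABDF, ABEF, ADEF, BDEF

giving chain groups C_0 ≅ Z^5, C_1 ≅ Z^10, C_2 ≅ Z^10, C_3 ≅ Z^5.

The boundary map ∂_1: C_1 → C_0 is given by ∂[p,q] = [q] − [p].
The 5×10 boundary matrix has rank 4 and Smith normal form diag(1,1,1,1).

The boundary map ∂_2: C_2 → C_1 maps a triangle to the signed sum of its edges. For instance
  ∂AEF = EF − AF + AE,
  ∂BDF = DF − BF + BD.
This gives a 10×10 integer matrix of rank 6; reducing to Smith normal form yields diagonal entries (1,1,1,1,1,1).

∂_3: C_3 → C_2 sends each 3-simplex σ to the alternating sum Σ_i (−1)^i (σ with its i-th vertex removed). For instance
  ∂ABDE = BDE − ADE + ABE − ABD,
  ∂ABDF = BDF − ADF + ABF − ABD.
The resulting 10×5 matrix has rank 4, and its Smith normal form has invariant factors (1,1,1,1).

From H_k ≅ ker(∂_k) / im(∂_{k+1}) we obtain:

  H_0: rank C_0 − rank ∂_1 = 5 − 4 = 1, and the invariant factors of ∂_1 are all 1, so H_0 = Z.
  H_1: rank ker ∂_1 − rank ∂_2 = (10 − 4) − 6 = 0, and the invariant factors of ∂_2 are all 1, so H_1 = 0.
  H_2: rank ker ∂_2 − rank ∂_3 = (10 − 6) − 4 = 0, and the invariant factors of ∂_3 are all 1, so H_2 = 0.
  H_3: rank ker ∂_3 − rank ∂_4 = (5 − 4) − 0 = 1, and there is no ∂_4, so H_3 = Z.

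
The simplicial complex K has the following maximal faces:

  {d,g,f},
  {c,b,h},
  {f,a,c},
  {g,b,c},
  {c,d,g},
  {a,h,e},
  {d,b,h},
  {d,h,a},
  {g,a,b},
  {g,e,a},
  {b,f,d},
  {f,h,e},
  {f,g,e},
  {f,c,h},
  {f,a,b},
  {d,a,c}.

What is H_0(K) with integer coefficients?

H_0 = Z.

Take the total order a < b < c < d < e < f < g < h on the vertex set. Then K (dimension 2) consists of the simplices:

  0-simplices (8): a, b, c, d, e, f, g, h
  1-simplices (24): ab, ac, ad, ae, af, ag, ah, bc, bd, bf, bg, bh, cd, cf, cg, ch, df, dg, dh, ef, eg, eh, fg, fh
  2-simplices (16): abf, abg, acd, acf, adh, aeg, aeh, bcg, bch, bdf, bdh, cdg, cfh, dfg, efg, efh

Hence C_0 ≅ Z^8, C_1 ≅ Z^24, C_2 ≅ Z^16.

Boundary ∂_1: C_1 → C_0 is given by ∂[p,q] = [q] − [p].
The resulting 8×24 matrix has rank 7, and its Smith normal form has invariant factors (1,1,1,1,1,1,1).

Boundary ∂_2: C_2 → C_1 acts by ∂[p,q,r] = [q,r] − [p,r] + [p,q]. For instance
  ∂acf = cf − af + ac,
  ∂bdf = df − bf + bd.
As a 24×16 matrix over Z this has rank 15, with invariant factors (1,1,1,1,1,1,1,1,1,1,1,1,1,1,1).

Computing H_k = (kernel of ∂_k) / (image of ∂_{k+1}):

  H_0: rank C_0 − rank ∂_1 = 8 − 7 = 1, and the invariant factors of ∂_1 are all 1, so H_0 ≅ Z.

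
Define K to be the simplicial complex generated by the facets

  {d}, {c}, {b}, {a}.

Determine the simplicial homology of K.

Fix the vertex order a < b < c < d and write every simplex with vertices in increasing order. Then dim K = 0 and the simplices of K are:

  0-simplices (4): a, b, c, d

Hence C_0 ≅ Z^4.

Now H_k = ker ∂_k / im ∂_{k+1}, so:

  H_0: rank C_0 − rank ∂_1 = 4 − 0 = 4, and there is no ∂_1, so H_0 ≅ Z^4.

H_0 ≅ Z^4.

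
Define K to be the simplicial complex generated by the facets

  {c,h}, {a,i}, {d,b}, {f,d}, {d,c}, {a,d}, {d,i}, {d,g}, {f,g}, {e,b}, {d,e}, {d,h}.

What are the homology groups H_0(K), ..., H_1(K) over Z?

H_0 ≅ Z,  H_1 ≅ Z^4.

Take the total order a < b < c < d < e < f < g < h < i on the vertex set. Then K (dimension 1) consists of the simplices:

  0-simplices (9): a, b, c, d, e, f, g, h, i
  1-simplices (12): ad, ai, bd, be, cd, ch, de, df, dg, dh, di, fg

so the chain groups are C_0 ≅ Z^9, C_1 ≅ Z^12.

∂_1: C_1 → C_0 is given by ∂[p,q] = [q] − [p]. For instance
  ∂ai = i − a.
The 9×12 boundary matrix has rank 8 and Smith normal form diag(1,1,1,1,1,1,1,1).

Reading off H_k = ker ∂_k / im ∂_{k+1}:

  H_0: rank C_0 − rank ∂_1 = 9 − 8 = 1, and the invariant factors of ∂_1 are all 1, so H_0 ≅ Z.
  H_1: rank ker ∂_1 − rank ∂_2 = (12 − 8) − 0 = 4, and there is no ∂_2, so H_1 ≅ Z^4.

(K is a triangulation of a wedge of 4 circles.)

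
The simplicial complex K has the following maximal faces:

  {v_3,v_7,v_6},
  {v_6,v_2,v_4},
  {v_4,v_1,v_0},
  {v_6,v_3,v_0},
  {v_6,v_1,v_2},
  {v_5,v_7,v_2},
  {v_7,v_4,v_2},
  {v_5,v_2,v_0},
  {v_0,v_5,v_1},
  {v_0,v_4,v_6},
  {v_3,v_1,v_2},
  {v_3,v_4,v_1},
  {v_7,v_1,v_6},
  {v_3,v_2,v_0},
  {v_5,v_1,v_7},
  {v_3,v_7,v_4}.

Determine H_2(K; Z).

Order the vertices as v_0 < v_1 < v_2 < v_3 < v_4 < v_5 < v_6 < v_7. Listing each simplex with vertices in this order, K has dimension 2 with simplices:

  0-simplices (8): [v_0], [v_1], [v_2], [v_3], [v_4], [v_5], [v_6], [v_7]
  1-simplices (24): (24 of them)
  2-simplices (16): (16 of them)

Hence C_0 ≅ Z^8, C_1 ≅ Z^24, C_2 ≅ Z^16.

∂_1: C_1 → C_0 sends each edge [p,q] (with p < q) to q − p. For instance
  ∂[v_6,v_7] = [v_7] − [v_6].
This gives a 8×24 integer matrix of rank 7; reducing to Smith normal form yields diagonal entries (1,1,1,1,1,1,1).

The boundary map ∂_2: C_2 → C_1 sends each 2-simplex [p,q,r] to [q,r] − [p,r] + [p,q]. For instance
  ∂[v_3,v_6,v_7] = [v_6,v_7] − [v_3,v_7] + [v_3,v_6],
  ∂[v_0,v_2,v_5] = [v_2,v_5] − [v_0,v_5] + [v_0,v_2].
The 24×16 boundary matrix has rank 15 and Smith normal form diag(1,1,1,1,1,1,1,1,1,1,1,1,1,1,1).

Reading off H_k = ker ∂_k / im ∂_{k+1}:

  H_2: rank ker ∂_2 − rank ∂_3 = (16 − 15) − 0 = 1, and there is no ∂_3, so H_2 = Z.

H_2 = Z.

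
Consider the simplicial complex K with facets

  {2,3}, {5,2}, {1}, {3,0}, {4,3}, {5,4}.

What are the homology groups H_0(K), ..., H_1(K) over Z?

H_0 = Z^2,  H_1 = Z.

We work with the vertex ordering 0 < 1 < 2 < 3 < 4 < 5. The simplices of K, each written with vertices in increasing order, are:

  0-simplices (6): [0], [1], [2], [3], [4], [5]
  1-simplices (5): [0,3], [2,3], [2,5], [3,4], [4,5]

giving chain groups C_0 ≅ Z^6, C_1 ≅ Z^5.

The boundary map ∂_1: C_1 → C_0 maps an edge to its endpoints' difference, ∂[p,q] = q − p.
As a 6×5 matrix over Z this has rank 4, with invariant factors (1,1,1,1).

From H_k ≅ ker(∂_k) / im(∂_{k+1}) we obtain:

  H_0: rank C_0 − rank ∂_1 = 6 − 4 = 2, and the invariant factors of ∂_1 are all 1, so H_0 = Z^2.
  H_1: rank ker ∂_1 − rank ∂_2 = (5 − 4) − 0 = 1, and there is no ∂_2, so H_1 = Z.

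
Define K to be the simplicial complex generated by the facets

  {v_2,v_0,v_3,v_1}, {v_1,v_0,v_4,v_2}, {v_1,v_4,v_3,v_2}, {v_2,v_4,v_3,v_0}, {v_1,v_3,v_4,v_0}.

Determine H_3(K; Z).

Take the total order v_0 < v_1 < v_2 < v_3 < v_4 on the vertex set. Then K (dimension 3) consists of the simplices:

  0-simplices (5): [v_0], [v_1], [v_2], [v_3], [v_4]
  1-simplices (10): [v_0,v_1], [v_0,v_2], [v_0,v_3], [v_0,v_4], [v_1,v_2], [v_1,v_3], [v_1,v_4], [v_2,v_3], [v_2,v_4], [v_3,v_4]
  2-simplices (10): [v_0,v_1,v_2], [v_0,v_1,v_3], [v_0,v_1,v_4], [v_0,v_2,v_3], [v_0,v_2,v_4], [v_0,v_3,v_4], [v_1,v_2,v_3], [v_1,v_2,v_4], [v_1,v_3,v_4], [v_2,v_3,v_4]
  3-simplices (5): [v_0,v_1,v_2,v_3], [v_0,v_1,v_2,v_4], [v_0,v_1,v_3,v_4], [v_0,v_2,v_3,v_4], [v_1,v_2,v_3,v_4]

so the chain groups are C_0 ≅ Z^5, C_1 ≅ Z^10, C_2 ≅ Z^10, C_3 ≅ Z^5.

∂_1: C_1 → C_0 is given by ∂[p,q] = [q] − [p].
As a 5×10 matrix over Z this has rank 4, with invariant factors (1,1,1,1).

The boundary map ∂_2: C_2 → C_1 maps a triangle to the signed sum of its edges. For instance
  ∂[v_1,v_2,v_4] = [v_2,v_4] − [v_1,v_4] + [v_1,v_2],
  ∂[v_1,v_3,v_4] = [v_3,v_4] − [v_1,v_4] + [v_1,v_3].
The resulting 10×10 matrix has rank 6, and its Smith normal form has invariant factors (1,1,1,1,1,1).

∂_3: C_3 → C_2 sends each 3-simplex σ to the alternating sum Σ_i (−1)^i (σ with its i-th vertex removed). For instance
  ∂[v_0,v_1,v_3,v_4] = [v_1,v_3,v_4] − [v_0,v_3,v_4] + [v_0,v_1,v_4] − [v_0,v_1,v_3],
  ∂[v_1,v_2,v_3,v_4] = [v_2,v_3,v_4] − [v_1,v_3,v_4] + [v_1,v_2,v_4] − [v_1,v_2,v_3].
This gives a 10×5 integer matrix of rank 4; reducing to Smith normal form yields diagonal entries (1,1,1,1).

Reading off H_k = ker ∂_k / im ∂_{k+1}:

  H_3: rank ker ∂_3 − rank ∂_4 = (5 − 4) − 0 = 1, and there is no ∂_4, so H_3 ≅ Z.

H_3 = Z.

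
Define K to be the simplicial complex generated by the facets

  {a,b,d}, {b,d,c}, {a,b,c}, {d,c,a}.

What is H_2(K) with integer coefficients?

H_2 = Z.

Fix the vertex order a < b < c < d and write every simplex with vertices in increasing order. Then dim K = 2 and the simplices of K are:

  0-simplices (4): a, b, c, d
  1-simplices (6): ab, ac, ad, bc, bd, cd
  2-simplices (4): abc, abd, acd, bcd

giving chain groups C_0 ≅ Z^4, C_1 ≅ Z^6, C_2 ≅ Z^4.

Boundary ∂_1: C_1 → C_0 maps an edge to its endpoints' difference, ∂[p,q] = q − p. For instance
  ∂cd = d − c.
This gives a 4×6 integer matrix of rank 3; reducing to Smith normal form yields diagonal entries (1,1,1).

∂_2: C_2 → C_1 sends each 2-simplex [p,q,r] to [q,r] − [p,r] + [p,q]. For instance
  ∂bcd = cd − bd + bc,
  ∂acd = cd − ad + ac.
As a 6×4 matrix over Z this has rank 3, with invariant factors (1,1,1).

Reading off H_k = ker ∂_k / im ∂_{k+1}:

  H_2: rank ker ∂_2 − rank ∂_3 = (4 − 3) − 0 = 1, and there is no ∂_3, so H_2 = Z.

(K is a triangulation of the 2-sphere S^2.)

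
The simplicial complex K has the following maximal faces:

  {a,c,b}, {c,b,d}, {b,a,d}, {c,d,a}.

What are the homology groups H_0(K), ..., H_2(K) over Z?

Fix the vertex order a < b < c < d and write every simplex with vertices in increasing order. Then dim K = 2 and the simplices of K are:

  0-simplices (4): a, b, c, d
  1-simplices (6): ab, ac, ad, bc, bd, cd
  2-simplices (4): abc, abd, acd, bcd

Hence C_0 ≅ Z^4, C_1 ≅ Z^6, C_2 ≅ Z^4.

∂_1: C_1 → C_0 sends each edge [p,q] (with p < q) to q − p.
This gives a 4×6 integer matrix of rank 3; reducing to Smith normal form yields diagonal entries (1,1,1).

The boundary map ∂_2: C_2 → C_1 maps a triangle to the signed sum of its edges. For instance
  ∂abd = bd − ad + ab,
  ∂abc = bc − ac + ab.
The resulting 6×4 matrix has rank 3, and its Smith normal form has invariant factors (1,1,1).

Reading off H_k = ker ∂_k / im ∂_{k+1}:

  H_0: rank C_0 − rank ∂_1 = 4 − 3 = 1, and the invariant factors of ∂_1 are all 1, so H_0 = Z.
  H_1: rank ker ∂_1 − rank ∂_2 = (6 − 3) − 3 = 0, and the invariant factors of ∂_2 are all 1, so H_1 = 0.
  H_2: rank ker ∂_2 − rank ∂_3 = (4 − 3) − 0 = 1, and there is no ∂_3, so H_2 = Z.

(K is a triangulation of the 2-sphere S^2.)

H_0 = Z,  H_1 = 0,  H_2 = Z.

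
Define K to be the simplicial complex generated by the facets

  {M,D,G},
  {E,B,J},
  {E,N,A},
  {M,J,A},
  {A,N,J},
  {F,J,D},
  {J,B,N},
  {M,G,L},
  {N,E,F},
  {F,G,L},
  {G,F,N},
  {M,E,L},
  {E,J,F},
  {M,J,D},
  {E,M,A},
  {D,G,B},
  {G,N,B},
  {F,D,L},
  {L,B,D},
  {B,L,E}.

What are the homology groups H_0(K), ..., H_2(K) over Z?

Fix the vertex order A < B < D < E < F < G < J < L < M < N and write every simplex with vertices in increasing order. Then dim K = 2 and the simplices of K are:

  0-simplices (10): A, B, D, E, F, G, J, L, M, N
  1-simplices (30): AE, AJ, AM, AN, BD, BE, BG, BJ, BL, BN, DF, DG, DJ, DL, DM, EF, EJ, EL, EM, EN, FG, FJ, FL, FN, GL, GM, GN, JM, JN, LM
  2-simplices (20): AEM, AEN, AJM, AJN, BDG, BDL, BEJ, BEL, BGN, BJN, DFJ, DFL, DGM, DJM, EFJ, EFN, ELM, FGL, FGN, GLM

Hence C_0 ≅ Z^10, C_1 ≅ Z^30, C_2 ≅ Z^20.

The boundary map ∂_1: C_1 → C_0 sends each edge [p,q] (with p < q) to q − p. For instance
  ∂DM = M − D.
The resulting 10×30 matrix has rank 9, and its Smith normal form has invariant factors (1,1,1,1,1,1,1,1,1).

Boundary ∂_2: C_2 → C_1 maps a triangle to the signed sum of its edges. For instance
  ∂BDG = DG − BG + BD,
  ∂AEN = EN − AN + AE.
This gives a 30×20 integer matrix of rank 20; reducing to Smith normal form yields diagonal entries (1,1,1,1,1,1,1,1,1,1,1,1,1,1,1,1,1,1,1,2).

From H_k ≅ ker(∂_k) / im(∂_{k+1}) we obtain:

  H_0: rank C_0 − rank ∂_1 = 10 − 9 = 1, and the invariant factors of ∂_1 are all 1, so H_0 ≅ Z.
  H_1: rank ker ∂_1 − rank ∂_2 = (30 − 9) − 20 = 1, and ∂_2 has invariant factor 2 > 1, so H_1 ≅ Z ⊕ Z/2Z.
  H_2: rank ker ∂_2 − rank ∂_3 = (20 − 20) − 0 = 0, and there is no ∂_3, so H_2 ≅ 0.

(K is a triangulation of the Klein bottle.)

H_0 ≅ Z,  H_1 ≅ Z ⊕ Z/2Z,  H_2 = 0.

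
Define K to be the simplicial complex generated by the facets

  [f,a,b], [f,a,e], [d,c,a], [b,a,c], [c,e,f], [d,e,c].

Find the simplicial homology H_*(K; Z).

Fix the vertex order a < b < c < d < e < f and write every simplex with vertices in increasing order. Then dim K = 2 and the simplices of K are:

  0-simplices (6): a, b, c, d, e, f
  1-simplices (12): ab, ac, ad, ae, af, bc, bf, cd, ce, cf, de, ef
  2-simplices (6): abc, abf, acd, aef, cde, cef

so the chain groups are C_0 ≅ Z^6, C_1 ≅ Z^12, C_2 ≅ Z^6.

∂_1: C_1 → C_0 sends each edge [p,q] (with p < q) to q − p. For instance
  ∂bc = c − b.
This gives a 6×12 integer matrix of rank 5; reducing to Smith normal form yields diagonal entries (1,1,1,1,1).

∂_2: C_2 → C_1 maps a triangle to the signed sum of its edges. For instance
  ∂abf = bf − af + ab,
  ∂cef = ef − cf + ce.
As a 12×6 matrix over Z this has rank 6, with invariant factors (1,1,1,1,1,1).

Reading off H_k = ker ∂_k / im ∂_{k+1}:

  H_0: rank C_0 − rank ∂_1 = 6 − 5 = 1, and the invariant factors of ∂_1 are all 1, so H_0 ≅ Z.
  H_1: rank ker ∂_1 − rank ∂_2 = (12 − 5) − 6 = 1, and the invariant factors of ∂_2 are all 1, so H_1 ≅ Z.
  H_2: rank ker ∂_2 − rank ∂_3 = (6 − 6) − 0 = 0, and there is no ∂_3, so H_2 ≅ 0.

(K is a triangulation of the cylinder S^1 x I.)

H_0 = Z,  H_1 = Z,  H_2 = 0.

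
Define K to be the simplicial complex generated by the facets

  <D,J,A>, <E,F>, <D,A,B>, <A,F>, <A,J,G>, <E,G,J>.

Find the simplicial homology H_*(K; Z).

H_0 ≅ Z,  H_1 ≅ Z,  H_2 = 0.

Order the vertices as A < B < D < E < F < G < J. Listing each simplex with vertices in this order, K has dimension 2 with simplices:

  0-simplices (7): A, B, D, E, F, G, J
  1-simplices (11): AB, AD, AF, AG, AJ, BD, DJ, EF, EG, EJ, GJ
  2-simplices (4): ABD, ADJ, AGJ, EGJ

Hence C_0 ≅ Z^7, C_1 ≅ Z^11, C_2 ≅ Z^4.

Boundary ∂_1: C_1 → C_0 maps an edge to its endpoints' difference, ∂[p,q] = q − p.
As a 7×11 matrix over Z this has rank 6, with invariant factors (1,1,1,1,1,1).

∂_2: C_2 → C_1 maps a triangle to the signed sum of its edges. For instance
  ∂ABD = BD − AD + AB,
  ∂EGJ = GJ − EJ + EG.
The 11×4 boundary matrix has rank 4 and Smith normal form diag(1,1,1,1).

Computing H_k = (kernel of ∂_k) / (image of ∂_{k+1}):

  H_0: rank C_0 − rank ∂_1 = 7 − 6 = 1, and the invariant factors of ∂_1 are all 1, so H_0 = Z.
  H_1: rank ker ∂_1 − rank ∂_2 = (11 − 6) − 4 = 1, and the invariant factors of ∂_2 are all 1, so H_1 = Z.
  H_2: rank ker ∂_2 − rank ∂_3 = (4 − 4) − 0 = 0, and there is no ∂_3, so H_2 = 0.

As a check, the Euler characteristic is 7 − 11 + 4 = 0, which agrees with 1 − 1 + 0 = 0.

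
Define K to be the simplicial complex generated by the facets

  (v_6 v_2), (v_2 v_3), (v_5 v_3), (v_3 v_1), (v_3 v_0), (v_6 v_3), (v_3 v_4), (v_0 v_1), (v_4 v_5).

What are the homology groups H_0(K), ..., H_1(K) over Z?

H_0 ≅ Z,  H_1 ≅ Z^3.

K has 7 vertices, 9 edges.
rank ∂_0 = 0, rank ∂_1 = 6 ⇒ b_0 = 7 − 0 − 6 = 1; all invariant factors of ∂_1 are 1 so no torsion. So H_0 = Z.
rank ∂_1 = 6, rank ∂_2 = 0 ⇒ b_1 = 9 − 6 − 0 = 3. So H_1 = Z^3.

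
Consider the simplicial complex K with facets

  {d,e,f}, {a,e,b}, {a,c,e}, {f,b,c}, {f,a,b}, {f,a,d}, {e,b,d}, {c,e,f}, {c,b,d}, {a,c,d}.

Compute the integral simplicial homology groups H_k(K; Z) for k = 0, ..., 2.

K has 6 vertices, 15 edges, 10 triangles.
rank ∂_0 = 0, rank ∂_1 = 5 ⇒ b_0 = 6 − 0 − 5 = 1; all invariant factors of ∂_1 are 1 so no torsion. So H_0 ≅ Z.
rank ∂_1 = 5, rank ∂_2 = 10 ⇒ b_1 = 15 − 5 − 10 = 0; ∂_2 has invariant factor(s) [2] giving torsion. So H_1 ≅ Z/2Z.
rank ∂_2 = 10, rank ∂_3 = 0 ⇒ b_2 = 10 − 10 − 0 = 0. So H_2 ≅ 0.

H_0 = Z,  H_1 = Z/2Z,  H_2 = 0.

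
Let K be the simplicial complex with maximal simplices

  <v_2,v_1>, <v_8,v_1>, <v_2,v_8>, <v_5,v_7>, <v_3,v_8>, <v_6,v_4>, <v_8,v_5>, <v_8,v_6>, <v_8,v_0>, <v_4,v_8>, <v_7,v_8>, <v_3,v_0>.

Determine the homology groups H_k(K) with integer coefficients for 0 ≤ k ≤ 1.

H_0 = Z,  H_1 = Z^4.

Order the vertices as v_0 < v_1 < v_2 < v_3 < v_4 < v_5 < v_6 < v_7 < v_8. Listing each simplex with vertices in this order, K has dimension 1 with simplices:

  0-simplices (9): [v_0], [v_1], [v_2], [v_3], [v_4], [v_5], [v_6], [v_7], [v_8]
  1-simplices (12): [v_0,v_3], [v_0,v_8], [v_1,v_2], [v_1,v_8], [v_2,v_8], [v_3,v_8], [v_4,v_6], [v_4,v_8], [v_5,v_7], [v_5,v_8], [v_6,v_8], [v_7,v_8]

Hence C_0 ≅ Z^9, C_1 ≅ Z^12.

Boundary ∂_1: C_1 → C_0 is given by ∂[p,q] = [q] − [p]. For instance
  ∂[v_2,v_8] = [v_8] − [v_2].
As a 9×12 matrix over Z this has rank 8, with invariant factors (1,1,1,1,1,1,1,1).

Computing H_k = (kernel of ∂_k) / (image of ∂_{k+1}):

  H_0: rank C_0 − rank ∂_1 = 9 − 8 = 1, and the invariant factors of ∂_1 are all 1, so H_0 ≅ Z.
  H_1: rank ker ∂_1 − rank ∂_2 = (12 − 8) − 0 = 4, and there is no ∂_2, so H_1 ≅ Z^4.

As a check, the Euler characteristic is 9 − 12 = -3, which agrees with 1 − 4 = -3.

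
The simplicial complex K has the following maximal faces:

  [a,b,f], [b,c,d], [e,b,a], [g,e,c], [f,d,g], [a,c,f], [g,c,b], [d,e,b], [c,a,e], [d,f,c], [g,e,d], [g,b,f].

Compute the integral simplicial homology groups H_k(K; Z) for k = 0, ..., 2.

Take the total order a < b < c < d < e < f < g on the vertex set. Then K (dimension 2) consists of the simplices:

  0-simplices (7): a, b, c, d, e, f, g
  1-simplices (18): ab, ac, ae, af, bc, bd, be, bf, bg, cd, ce, cf, cg, de, df, dg, eg, fg
  2-simplices (12): abe, abf, ace, acf, bcd, bcg, bde, bfg, cdf, ceg, deg, dfg

Hence C_0 ≅ Z^7, C_1 ≅ Z^18, C_2 ≅ Z^12.

∂_1: C_1 → C_0 is given by ∂[p,q] = [q] − [p]. For instance
  ∂eg = g − e.
As a 7×18 matrix over Z this has rank 6, with invariant factors (1,1,1,1,1,1).

∂_2: C_2 → C_1 acts by ∂[p,q,r] = [q,r] − [p,r] + [p,q]. For instance
  ∂ceg = eg − cg + ce,
  ∂dfg = fg − dg + df.
The 18×12 boundary matrix has rank 12 and Smith normal form diag(1,1,1,1,1,1,1,1,1,1,1,2).

From H_k ≅ ker(∂_k) / im(∂_{k+1}) we obtain:

  H_0: rank C_0 − rank ∂_1 = 7 − 6 = 1, and the invariant factors of ∂_1 are all 1, so H_0 ≅ Z.
  H_1: rank ker ∂_1 − rank ∂_2 = (18 − 6) − 12 = 0, and ∂_2 has invariant factor 2 > 1, so H_1 ≅ Z/2.
  H_2: rank ker ∂_2 − rank ∂_3 = (12 − 12) − 0 = 0, and there is no ∂_3, so H_2 ≅ 0.

(K is a triangulation of the real projective plane RP^2.)

H_0 = Z,  H_1 = Z/2,  H_2 = 0.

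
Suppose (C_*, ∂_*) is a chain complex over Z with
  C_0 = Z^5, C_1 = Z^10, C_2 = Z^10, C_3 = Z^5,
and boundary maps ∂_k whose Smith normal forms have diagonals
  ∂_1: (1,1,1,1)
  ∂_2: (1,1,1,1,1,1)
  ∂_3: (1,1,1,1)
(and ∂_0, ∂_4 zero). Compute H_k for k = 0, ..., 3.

H_0: b_0 = 5 − 0 − 4 = 1; torsion from ∂_1 factors > 1: none. So H_0 = Z.
H_1: b_1 = 10 − 4 − 6 = 0; torsion from ∂_2 factors > 1: none. So H_1 = 0.
H_2: b_2 = 10 − 6 − 4 = 0; torsion from ∂_3 factors > 1: none. So H_2 = 0.
H_3: b_3 = 5 − 4 − 0 = 1; torsion from ∂_4 factors > 1: none. So H_3 = Z.

H_0 = Z,  H_1 = 0,  H_2 = 0,  H_3 = Z.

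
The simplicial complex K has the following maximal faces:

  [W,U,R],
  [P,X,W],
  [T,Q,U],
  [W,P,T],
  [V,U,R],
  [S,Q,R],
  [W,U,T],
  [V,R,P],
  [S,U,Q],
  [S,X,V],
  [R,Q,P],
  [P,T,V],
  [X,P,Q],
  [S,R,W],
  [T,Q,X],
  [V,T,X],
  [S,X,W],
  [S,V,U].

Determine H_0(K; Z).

Order the vertices as P < Q < R < S < T < U < V < W < X. Listing each simplex with vertices in this order, K has dimension 2 with simplices:

  0-simplices (9): P, Q, R, S, T, U, V, W, X
  1-simplices (27): PQ, PR, PT, PV, PW, PX, QR, QS, QT, QU, QX, RS, RU, RV, RW, SU, SV, SW, SX, TU, TV, TW, TX, UV, UW, VX, WX
  2-simplices (18): PQR, PQX, PRV, PTV, PTW, PWX, QRS, QSU, QTU, QTX, RSW, RUV, RUW, SUV, SVX, SWX, TUW, TVX

Hence C_0 ≅ Z^9, C_1 ≅ Z^27, C_2 ≅ Z^18.

∂_1: C_1 → C_0 maps an edge to its endpoints' difference, ∂[p,q] = q − p. For instance
  ∂TV = V − T.
As a 9×27 matrix over Z this has rank 8, with invariant factors (1,1,1,1,1,1,1,1).

Boundary ∂_2: C_2 → C_1 acts by ∂[p,q,r] = [q,r] − [p,r] + [p,q]. For instance
  ∂SUV = UV − SV + SU,
  ∂PRV = RV − PV + PR.
As a 27×18 matrix over Z this has rank 18, with invariant factors (1,1,1,1,1,1,1,1,1,1,1,1,1,1,1,1,1,2).

From H_k ≅ ker(∂_k) / im(∂_{k+1}) we obtain:

  H_0: rank C_0 − rank ∂_1 = 9 − 8 = 1, and the invariant factors of ∂_1 are all 1, so H_0 ≅ Z.

H_0 ≅ Z.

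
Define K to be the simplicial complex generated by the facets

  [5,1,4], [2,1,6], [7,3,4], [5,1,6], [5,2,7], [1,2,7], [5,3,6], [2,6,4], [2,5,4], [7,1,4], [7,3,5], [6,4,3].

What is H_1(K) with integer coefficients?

Take the total order 1 < 2 < 3 < 4 < 5 < 6 < 7 on the vertex set. Then K (dimension 2) consists of the simplices:

  0-simplices (7): [1], [2], [3], [4], [5], [6], [7]
  1-simplices (18): [1,2], [1,4], [1,5], [1,6], [1,7], [2,4], [2,5], [2,6], [2,7], [3,4], [3,5], [3,6], [3,7], [4,5], [4,6], [4,7], [5,6], [5,7]
  2-simplices (12): [1,2,6], [1,2,7], [1,4,5], [1,4,7], [1,5,6], [2,4,5], [2,4,6], [2,5,7], [3,4,6], [3,4,7], [3,5,6], [3,5,7]

so the chain groups are C_0 ≅ Z^7, C_1 ≅ Z^18, C_2 ≅ Z^12.

The boundary map ∂_1: C_1 → C_0 is given by ∂[p,q] = [q] − [p].
As a 7×18 matrix over Z this has rank 6, with invariant factors (1,1,1,1,1,1).

Boundary ∂_2: C_2 → C_1 maps a triangle to the signed sum of its edges. For instance
  ∂[1,4,5] = [4,5] − [1,5] + [1,4],
  ∂[3,4,6] = [4,6] − [3,6] + [3,4].
The resulting 18×12 matrix has rank 12, and its Smith normal form has invariant factors (1,1,1,1,1,1,1,1,1,1,1,2).

From H_k ≅ ker(∂_k) / im(∂_{k+1}) we obtain:

  H_1: rank ker ∂_1 − rank ∂_2 = (18 − 6) − 12 = 0, and ∂_2 has invariant factor 2 > 1, so H_1 ≅ Z/2Z.

(K is a triangulation of the real projective plane RP^2.)

H_1 ≅ Z/2Z.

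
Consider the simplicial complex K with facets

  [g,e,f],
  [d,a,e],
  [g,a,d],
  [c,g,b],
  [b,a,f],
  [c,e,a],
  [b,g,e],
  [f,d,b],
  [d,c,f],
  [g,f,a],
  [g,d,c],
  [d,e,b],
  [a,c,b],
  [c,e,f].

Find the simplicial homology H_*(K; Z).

H_0 = Z,  H_1 = Z^2,  H_2 = Z.

Take the total order a < b < c < d < e < f < g on the vertex set. Then K (dimension 2) consists of the simplices:

  0-simplices (7): a, b, c, d, e, f, g
  1-simplices (21): ab, ac, ad, ae, af, ag, bc, bd, be, bf, bg, cd, ce, cf, cg, de, df, dg, ef, eg, fg
  2-simplices (14): abc, abf, ace, ade, adg, afg, bcg, bde, bdf, beg, cdf, cdg, cef, efg

giving chain groups C_0 ≅ Z^7, C_1 ≅ Z^21, C_2 ≅ Z^14.

Boundary ∂_1: C_1 → C_0 maps an edge to its endpoints' difference, ∂[p,q] = q − p.
The 7×21 boundary matrix has rank 6 and Smith normal form diag(1,1,1,1,1,1).

∂_2: C_2 → C_1 sends each 2-simplex [p,q,r] to [q,r] − [p,r] + [p,q]. For instance
  ∂ace = ce − ae + ac,
  ∂adg = dg − ag + ad.
The 21×14 boundary matrix has rank 13 and Smith normal form diag(1,1,1,1,1,1,1,1,1,1,1,1,1).

Now H_k = ker ∂_k / im ∂_{k+1}, so:

  H_0: rank C_0 − rank ∂_1 = 7 − 6 = 1, and the invariant factors of ∂_1 are all 1, so H_0 = Z.
  H_1: rank ker ∂_1 − rank ∂_2 = (21 − 6) − 13 = 2, and the invariant factors of ∂_2 are all 1, so H_1 = Z^2.
  H_2: rank ker ∂_2 − rank ∂_3 = (14 − 13) − 0 = 1, and there is no ∂_3, so H_2 = Z.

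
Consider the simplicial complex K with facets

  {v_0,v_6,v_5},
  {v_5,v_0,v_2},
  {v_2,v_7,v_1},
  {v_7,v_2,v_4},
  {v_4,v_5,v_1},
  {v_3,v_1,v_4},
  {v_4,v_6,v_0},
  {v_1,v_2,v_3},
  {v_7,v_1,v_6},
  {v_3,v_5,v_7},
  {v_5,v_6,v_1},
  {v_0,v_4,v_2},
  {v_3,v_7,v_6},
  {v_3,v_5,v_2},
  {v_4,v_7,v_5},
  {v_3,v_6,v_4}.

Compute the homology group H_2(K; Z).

H_2 ≅ Z.

We work with the vertex ordering v_0 < v_1 < v_2 < v_3 < v_4 < v_5 < v_6 < v_7. The simplices of K, each written with vertices in increasing order, are:

  0-simplices (8): [v_0], [v_1], [v_2], [v_3], [v_4], [v_5], [v_6], [v_7]
  1-simplices (24): (24 of them)
  2-simplices (16): (16 of them)

so the chain groups are C_0 ≅ Z^8, C_1 ≅ Z^24, C_2 ≅ Z^16.

The boundary map ∂_1: C_1 → C_0 is given by ∂[p,q] = [q] − [p].
As a 8×24 matrix over Z this has rank 7, with invariant factors (1,1,1,1,1,1,1).

∂_2: C_2 → C_1 sends each 2-simplex [p,q,r] to [q,r] − [p,r] + [p,q]. For instance
  ∂[v_4,v_5,v_7] = [v_5,v_7] − [v_4,v_7] + [v_4,v_5],
  ∂[v_3,v_4,v_6] = [v_4,v_6] − [v_3,v_6] + [v_3,v_4].
As a 24×16 matrix over Z this has rank 15, with invariant factors (1,1,1,1,1,1,1,1,1,1,1,1,1,1,1).

Now H_k = ker ∂_k / im ∂_{k+1}, so:

  H_2: rank ker ∂_2 − rank ∂_3 = (16 − 15) − 0 = 1, and there is no ∂_3, so H_2 ≅ Z.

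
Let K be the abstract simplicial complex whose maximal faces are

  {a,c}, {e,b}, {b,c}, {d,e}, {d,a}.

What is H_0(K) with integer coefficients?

Order the vertices as a < b < c < d < e. Listing each simplex with vertices in this order, K has dimension 1 with simplices:

  0-simplices (5): a, b, c, d, e
  1-simplices (5): ac, ad, bc, be, de

giving chain groups C_0 ≅ Z^5, C_1 ≅ Z^5.

∂_1: C_1 → C_0 is given by ∂[p,q] = [q] − [p]. For instance
  ∂bc = c − b.
This gives a 5×5 integer matrix of rank 4; reducing to Smith normal form yields diagonal entries (1,1,1,1).

Computing H_k = (kernel of ∂_k) / (image of ∂_{k+1}):

  H_0: rank C_0 − rank ∂_1 = 5 − 4 = 1, and the invariant factors of ∂_1 are all 1, so H_0 = Z.

(K is a triangulation of the circle S^1.)

H_0 = Z.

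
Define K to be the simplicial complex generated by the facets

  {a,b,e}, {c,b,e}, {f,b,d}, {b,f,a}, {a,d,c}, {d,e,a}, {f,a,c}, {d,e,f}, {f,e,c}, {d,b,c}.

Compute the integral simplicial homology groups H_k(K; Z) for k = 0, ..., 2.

H_0 ≅ Z,  H_1 ≅ Z/2,  H_2 = 0.

We work with the vertex ordering a < b < c < d < e < f. The simplices of K, each written with vertices in increasing order, are:

  0-simplices (6): a, b, c, d, e, f
  1-simplices (15): ab, ac, ad, ae, af, bc, bd, be, bf, cd, ce, cf, de, df, ef
  2-simplices (10): abe, abf, acd, acf, ade, bcd, bce, bdf, cef, def

so the chain groups are C_0 ≅ Z^6, C_1 ≅ Z^15, C_2 ≅ Z^10.

∂_1: C_1 → C_0 is given by ∂[p,q] = [q] − [p].
As a 6×15 matrix over Z this has rank 5, with invariant factors (1,1,1,1,1).

The boundary map ∂_2: C_2 → C_1 acts by ∂[p,q,r] = [q,r] − [p,r] + [p,q]. For instance
  ∂bcd = cd − bd + bc,
  ∂ade = de − ae + ad.
As a 15×10 matrix over Z this has rank 10, with invariant factors (1,1,1,1,1,1,1,1,1,2).

Computing H_k = (kernel of ∂_k) / (image of ∂_{k+1}):

  H_0: rank C_0 − rank ∂_1 = 6 − 5 = 1, and the invariant factors of ∂_1 are all 1, so H_0 = Z.
  H_1: rank ker ∂_1 − rank ∂_2 = (15 − 5) − 10 = 0, and ∂_2 has invariant factor 2 > 1, so H_1 = Z/2.
  H_2: rank ker ∂_2 − rank ∂_3 = (10 − 10) − 0 = 0, and there is no ∂_3, so H_2 = 0.

(K is a triangulation of the real projective plane RP^2.)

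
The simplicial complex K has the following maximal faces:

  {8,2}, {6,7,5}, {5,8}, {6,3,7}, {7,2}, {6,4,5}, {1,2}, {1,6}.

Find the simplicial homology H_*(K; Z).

H_0 ≅ Z,  H_1 ≅ Z^2,  H_2 = 0.

Take the total order 1 < 2 < 3 < 4 < 5 < 6 < 7 < 8 on the vertex set. Then K (dimension 2) consists of the simplices:

  0-simplices (8): [1], [2], [3], [4], [5], [6], [7], [8]
  1-simplices (12): [1,2], [1,6], [2,7], [2,8], [3,6], [3,7], [4,5], [4,6], [5,6], [5,7], [5,8], [6,7]
  2-simplices (3): [3,6,7], [4,5,6], [5,6,7]

so the chain groups are C_0 ≅ Z^8, C_1 ≅ Z^12, C_2 ≅ Z^3.

Boundary ∂_1: C_1 → C_0 maps an edge to its endpoints' difference, ∂[p,q] = q − p. For instance
  ∂[3,6] = [6] − [3].
The 8×12 boundary matrix has rank 7 and Smith normal form diag(1,1,1,1,1,1,1).

The boundary map ∂_2: C_2 → C_1 sends each 2-simplex [p,q,r] to [q,r] − [p,r] + [p,q]. For instance
  ∂[5,6,7] = [6,7] − [5,7] + [5,6],
  ∂[3,6,7] = [6,7] − [3,7] + [3,6].
As a 12×3 matrix over Z this has rank 3, with invariant factors (1,1,1).

Computing H_k = (kernel of ∂_k) / (image of ∂_{k+1}):

  H_0: rank C_0 − rank ∂_1 = 8 − 7 = 1, and the invariant factors of ∂_1 are all 1, so H_0 ≅ Z.
  H_1: rank ker ∂_1 − rank ∂_2 = (12 − 7) − 3 = 2, and the invariant factors of ∂_2 are all 1, so H_1 ≅ Z^2.
  H_2: rank ker ∂_2 − rank ∂_3 = (3 − 3) − 0 = 0, and there is no ∂_3, so H_2 ≅ 0.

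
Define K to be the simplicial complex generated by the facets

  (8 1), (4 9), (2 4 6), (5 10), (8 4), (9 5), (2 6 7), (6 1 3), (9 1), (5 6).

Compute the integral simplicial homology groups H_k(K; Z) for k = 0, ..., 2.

Take the total order 1 < 2 < 3 < 4 < 5 < 6 < 7 < 8 < 9 < 10 on the vertex set. Then K (dimension 2) consists of the simplices:

  0-simplices (10): [1], [2], [3], [4], [5], [6], [7], [8], [9], [10]
  1-simplices (15): [1,3], [1,6], [1,8], [1,9], [2,4], [2,6], [2,7], [3,6], [4,6], [4,8], [4,9], [5,6], [5,9], [5,10], [6,7]
  2-simplices (3): [1,3,6], [2,4,6], [2,6,7]

so the chain groups are C_0 ≅ Z^10, C_1 ≅ Z^15, C_2 ≅ Z^3.

Boundary ∂_1: C_1 → C_0 is given by ∂[p,q] = [q] − [p].
The resulting 10×15 matrix has rank 9, and its Smith normal form has invariant factors (1,1,1,1,1,1,1,1,1).

Boundary ∂_2: C_2 → C_1 sends each 2-simplex [p,q,r] to [q,r] − [p,r] + [p,q]. For instance
  ∂[2,4,6] = [4,6] − [2,6] + [2,4],
  ∂[1,3,6] = [3,6] − [1,6] + [1,3].
The resulting 15×3 matrix has rank 3, and its Smith normal form has invariant factors (1,1,1).

Computing H_k = (kernel of ∂_k) / (image of ∂_{k+1}):

  H_0: rank C_0 − rank ∂_1 = 10 − 9 = 1, and the invariant factors of ∂_1 are all 1, so H_0 = Z.
  H_1: rank ker ∂_1 − rank ∂_2 = (15 − 9) − 3 = 3, and the invariant factors of ∂_2 are all 1, so H_1 = Z^3.
  H_2: rank ker ∂_2 − rank ∂_3 = (3 − 3) − 0 = 0, and there is no ∂_3, so H_2 = 0.

As a check, the Euler characteristic is 10 − 15 + 3 = -2, which agrees with 1 − 3 + 0 = -2.

H_0 = Z,  H_1 = Z^3,  H_2 = 0.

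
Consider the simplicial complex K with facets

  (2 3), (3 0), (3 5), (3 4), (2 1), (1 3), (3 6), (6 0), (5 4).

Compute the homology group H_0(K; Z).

H_0 ≅ Z.

Fix the vertex order 0 < 1 < 2 < 3 < 4 < 5 < 6 and write every simplex with vertices in increasing order. Then dim K = 1 and the simplices of K are:

  0-simplices (7): [0], [1], [2], [3], [4], [5], [6]
  1-simplices (9): [0,3], [0,6], [1,2], [1,3], [2,3], [3,4], [3,5], [3,6], [4,5]

Hence C_0 ≅ Z^7, C_1 ≅ Z^9.

∂_1: C_1 → C_0 is given by ∂[p,q] = [q] − [p]. For instance
  ∂[1,2] = [2] − [1].
The resulting 7×9 matrix has rank 6, and its Smith normal form has invariant factors (1,1,1,1,1,1).

Computing H_k = (kernel of ∂_k) / (image of ∂_{k+1}):

  H_0: rank C_0 − rank ∂_1 = 7 − 6 = 1, and the invariant factors of ∂_1 are all 1, so H_0 = Z.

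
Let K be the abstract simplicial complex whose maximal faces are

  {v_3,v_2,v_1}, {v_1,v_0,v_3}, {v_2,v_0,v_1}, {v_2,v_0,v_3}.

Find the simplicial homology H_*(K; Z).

H_0 = Z,  H_1 = 0,  H_2 = Z.

Take the total order v_0 < v_1 < v_2 < v_3 on the vertex set. Then K (dimension 2) consists of the simplices:

  0-simplices (4): [v_0], [v_1], [v_2], [v_3]
  1-simplices (6): [v_0,v_1], [v_0,v_2], [v_0,v_3], [v_1,v_2], [v_1,v_3], [v_2,v_3]
  2-simplices (4): [v_0,v_1,v_2], [v_0,v_1,v_3], [v_0,v_2,v_3], [v_1,v_2,v_3]

Hence C_0 ≅ Z^4, C_1 ≅ Z^6, C_2 ≅ Z^4.

The boundary map ∂_1: C_1 → C_0 maps an edge to its endpoints' difference, ∂[p,q] = q − p. For instance
  ∂[v_1,v_3] = [v_3] − [v_1].
The 4×6 boundary matrix has rank 3 and Smith normal form diag(1,1,1).

The boundary map ∂_2: C_2 → C_1 acts by ∂[p,q,r] = [q,r] − [p,r] + [p,q]. For instance
  ∂[v_1,v_2,v_3] = [v_2,v_3] − [v_1,v_3] + [v_1,v_2],
  ∂[v_0,v_1,v_2] = [v_1,v_2] − [v_0,v_2] + [v_0,v_1].
The resulting 6×4 matrix has rank 3, and its Smith normal form has invariant factors (1,1,1).

Now H_k = ker ∂_k / im ∂_{k+1}, so:

  H_0: rank C_0 − rank ∂_1 = 4 − 3 = 1, and the invariant factors of ∂_1 are all 1, so H_0 = Z.
  H_1: rank ker ∂_1 − rank ∂_2 = (6 − 3) − 3 = 0, and the invariant factors of ∂_2 are all 1, so H_1 = 0.
  H_2: rank ker ∂_2 − rank ∂_3 = (4 − 3) − 0 = 1, and there is no ∂_3, so H_2 = Z.

As a check, the Euler characteristic is 4 − 6 + 4 = 2, which agrees with 1 − 0 + 1 = 2.
(K is a triangulation of the 2-sphere S^2.)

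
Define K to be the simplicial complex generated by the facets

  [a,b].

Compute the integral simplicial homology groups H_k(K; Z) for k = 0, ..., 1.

H_0 ≅ Z,  H_1 = 0.

We work with the vertex ordering a < b. The simplices of K, each written with vertices in increasing order, are:

  0-simplices (2): a, b
  1-simplices (1): ab

giving chain groups C_0 ≅ Z^2, C_1 ≅ Z^1.

The boundary map ∂_1: C_1 → C_0 maps an edge to its endpoints' difference, ∂[p,q] = q − p.
The 2×1 boundary matrix has rank 1 and Smith normal form diag(1).

Reading off H_k = ker ∂_k / im ∂_{k+1}:

  H_0: rank C_0 − rank ∂_1 = 2 − 1 = 1, and the invariant factors of ∂_1 are all 1, so H_0 = Z.
  H_1: rank ker ∂_1 − rank ∂_2 = (1 − 1) − 0 = 0, and there is no ∂_2, so H_1 = 0.

As a check, the Euler characteristic is 2 − 1 = 1, which agrees with 1 − 0 = 1.
(K is a triangulation of the 1-simplex.)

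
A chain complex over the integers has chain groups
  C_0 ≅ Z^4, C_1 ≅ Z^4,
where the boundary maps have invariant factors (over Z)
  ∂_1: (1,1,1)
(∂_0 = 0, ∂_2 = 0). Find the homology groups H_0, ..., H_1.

H_0 ≅ Z,  H_1 ≅ Z.

H_0: b_0 = 4 − 0 − 3 = 1; torsion from ∂_1 factors > 1: none. So H_0 ≅ Z.
H_1: b_1 = 4 − 3 − 0 = 1; torsion from ∂_2 factors > 1: none. So H_1 ≅ Z.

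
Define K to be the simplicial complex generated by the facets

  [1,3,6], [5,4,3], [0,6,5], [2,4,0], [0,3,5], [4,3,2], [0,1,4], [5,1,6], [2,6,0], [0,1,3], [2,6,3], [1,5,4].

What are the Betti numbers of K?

b_0 = 1, b_1 = 0, b_2 = 0.

K has 7 vertices, 18 edges, 12 triangles.
rank ∂_0 = 0, rank ∂_1 = 6 ⇒ b_0 = 7 − 0 − 6 = 1; all invariant factors of ∂_1 are 1 so no torsion. So H_0 ≅ Z.
rank ∂_1 = 6, rank ∂_2 = 12 ⇒ b_1 = 18 − 6 − 12 = 0; ∂_2 has invariant factor(s) [2] giving torsion. So H_1 ≅ Z_2.
rank ∂_2 = 12, rank ∂_3 = 0 ⇒ b_2 = 12 − 12 − 0 = 0. So H_2 ≅ 0.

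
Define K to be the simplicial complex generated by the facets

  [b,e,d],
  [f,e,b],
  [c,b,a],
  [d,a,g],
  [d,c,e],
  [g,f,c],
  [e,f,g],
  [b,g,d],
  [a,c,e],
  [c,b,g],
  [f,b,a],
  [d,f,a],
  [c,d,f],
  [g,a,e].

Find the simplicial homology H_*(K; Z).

H_0 ≅ Z,  H_1 ≅ Z^2,  H_2 ≅ Z.

We work with the vertex ordering a < b < c < d < e < f < g. The simplices of K, each written with vertices in increasing order, are:

  0-simplices (7): a, b, c, d, e, f, g
  1-simplices (21): ab, ac, ad, ae, af, ag, bc, bd, be, bf, bg, cd, ce, cf, cg, de, df, dg, ef, eg, fg
  2-simplices (14): abc, abf, ace, adf, adg, aeg, bcg, bde, bdg, bef, cde, cdf, cfg, efg

Hence C_0 ≅ Z^7, C_1 ≅ Z^21, C_2 ≅ Z^14.

The boundary map ∂_1: C_1 → C_0 sends each edge [p,q] (with p < q) to q − p. For instance
  ∂bf = f − b.
As a 7×21 matrix over Z this has rank 6, with invariant factors (1,1,1,1,1,1).

The boundary map ∂_2: C_2 → C_1 acts by ∂[p,q,r] = [q,r] − [p,r] + [p,q]. For instance
  ∂cde = de − ce + cd,
  ∂abc = bc − ac + ab.
This gives a 21×14 integer matrix of rank 13; reducing to Smith normal form yields diagonal entries (1,1,1,1,1,1,1,1,1,1,1,1,1).

Reading off H_k = ker ∂_k / im ∂_{k+1}:

  H_0: rank C_0 − rank ∂_1 = 7 − 6 = 1, and the invariant factors of ∂_1 are all 1, so H_0 ≅ Z.
  H_1: rank ker ∂_1 − rank ∂_2 = (21 − 6) − 13 = 2, and the invariant factors of ∂_2 are all 1, so H_1 ≅ Z^2.
  H_2: rank ker ∂_2 − rank ∂_3 = (14 − 13) − 0 = 1, and there is no ∂_3, so H_2 ≅ Z.

As a check, the Euler characteristic is 7 − 21 + 14 = 0, which agrees with 1 − 2 + 1 = 0.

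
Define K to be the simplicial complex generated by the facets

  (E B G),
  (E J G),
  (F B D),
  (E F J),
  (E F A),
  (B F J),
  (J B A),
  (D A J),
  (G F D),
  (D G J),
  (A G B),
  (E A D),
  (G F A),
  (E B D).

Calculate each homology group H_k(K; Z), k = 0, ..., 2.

H_0 ≅ Z,  H_1 ≅ Z^2,  H_2 ≅ Z.

K has 7 vertices, 21 edges, 14 triangles.
rank ∂_0 = 0, rank ∂_1 = 6 ⇒ b_0 = 7 − 0 − 6 = 1; all invariant factors of ∂_1 are 1 so no torsion. So H_0 = Z.
rank ∂_1 = 6, rank ∂_2 = 13 ⇒ b_1 = 21 − 6 − 13 = 2; all invariant factors of ∂_2 are 1 so no torsion. So H_1 = Z^2.
rank ∂_2 = 13, rank ∂_3 = 0 ⇒ b_2 = 14 − 13 − 0 = 1. So H_2 = Z.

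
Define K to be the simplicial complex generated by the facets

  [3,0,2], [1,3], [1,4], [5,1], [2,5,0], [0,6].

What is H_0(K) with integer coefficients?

H_0 = Z.

K has 7 vertices, 9 edges, 2 triangles.
rank ∂_0 = 0, rank ∂_1 = 6 ⇒ b_0 = 7 − 0 − 6 = 1; all invariant factors of ∂_1 are 1 so no torsion. So H_0 ≅ Z.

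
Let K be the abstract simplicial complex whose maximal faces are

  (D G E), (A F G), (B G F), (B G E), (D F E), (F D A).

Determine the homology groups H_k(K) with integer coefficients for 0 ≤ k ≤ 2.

We work with the vertex ordering A < B < D < E < F < G. The simplices of K, each written with vertices in increasing order, are:

  0-simplices (6): A, B, D, E, F, G
  1-simplices (12): AD, AF, AG, BE, BF, BG, DE, DF, DG, EF, EG, FG
  2-simplices (6): ADF, AFG, BEG, BFG, DEF, DEG

giving chain groups C_0 ≅ Z^6, C_1 ≅ Z^12, C_2 ≅ Z^6.

The boundary map ∂_1: C_1 → C_0 sends each edge [p,q] (with p < q) to q − p. For instance
  ∂AD = D − A.
The resulting 6×12 matrix has rank 5, and its Smith normal form has invariant factors (1,1,1,1,1).

The boundary map ∂_2: C_2 → C_1 acts by ∂[p,q,r] = [q,r] − [p,r] + [p,q]. For instance
  ∂DEF = EF − DF + DE,
  ∂ADF = DF − AF + AD.
This gives a 12×6 integer matrix of rank 6; reducing to Smith normal form yields diagonal entries (1,1,1,1,1,1).

Now H_k = ker ∂_k / im ∂_{k+1}, so:

  H_0: rank C_0 − rank ∂_1 = 6 − 5 = 1, and the invariant factors of ∂_1 are all 1, so H_0 ≅ Z.
  H_1: rank ker ∂_1 − rank ∂_2 = (12 − 5) − 6 = 1, and the invariant factors of ∂_2 are all 1, so H_1 ≅ Z.
  H_2: rank ker ∂_2 − rank ∂_3 = (6 − 6) − 0 = 0, and there is no ∂_3, so H_2 ≅ 0.

(K is a triangulation of the cylinder S^1 x I.)

H_0 ≅ Z,  H_1 ≅ Z,  H_2 = 0.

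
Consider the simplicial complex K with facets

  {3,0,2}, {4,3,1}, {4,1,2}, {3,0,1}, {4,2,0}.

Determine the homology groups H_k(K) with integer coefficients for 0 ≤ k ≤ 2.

We work with the vertex ordering 0 < 1 < 2 < 3 < 4. The simplices of K, each written with vertices in increasing order, are:

  0-simplices (5): [0], [1], [2], [3], [4]
  1-simplices (10): [0,1], [0,2], [0,3], [0,4], [1,2], [1,3], [1,4], [2,3], [2,4], [3,4]
  2-simplices (5): [0,1,3], [0,2,3], [0,2,4], [1,2,4], [1,3,4]

Hence C_0 ≅ Z^5, C_1 ≅ Z^10, C_2 ≅ Z^5.

The boundary map ∂_1: C_1 → C_0 sends each edge [p,q] (with p < q) to q − p. For instance
  ∂[0,4] = [4] − [0].
The resulting 5×10 matrix has rank 4, and its Smith normal form has invariant factors (1,1,1,1).

∂_2: C_2 → C_1 sends each 2-simplex [p,q,r] to [q,r] − [p,r] + [p,q]. For instance
  ∂[0,2,4] = [2,4] − [0,4] + [0,2],
  ∂[0,2,3] = [2,3] − [0,3] + [0,2].
As a 10×5 matrix over Z this has rank 5, with invariant factors (1,1,1,1,1).

From H_k ≅ ker(∂_k) / im(∂_{k+1}) we obtain:

  H_0: rank C_0 − rank ∂_1 = 5 − 4 = 1, and the invariant factors of ∂_1 are all 1, so H_0 ≅ Z.
  H_1: rank ker ∂_1 − rank ∂_2 = (10 − 4) − 5 = 1, and the invariant factors of ∂_2 are all 1, so H_1 ≅ Z.
  H_2: rank ker ∂_2 − rank ∂_3 = (5 − 5) − 0 = 0, and there is no ∂_3, so H_2 ≅ 0.

As a check, the Euler characteristic is 5 − 10 + 5 = 0, which agrees with 1 − 1 + 0 = 0.
(K is a triangulation of the Möbius band.)

H_0 = Z,  H_1 = Z,  H_2 = 0.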